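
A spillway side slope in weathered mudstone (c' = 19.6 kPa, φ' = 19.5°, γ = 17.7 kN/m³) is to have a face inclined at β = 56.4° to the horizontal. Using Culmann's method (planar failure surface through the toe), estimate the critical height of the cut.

Culmann's analysis gives the critical failure plane at α_cr = (β + φ')/2 = (56.4 + 19.5)/2 = 38.0°, and the critical height
H_c = (4c'/γ) · sinβ cosφ' / [1 − cos(β − φ')]
    = (4·19.6/17.7) · sin56.4°·cos19.5° / [1 − cos(36.9°)]
    = 4.429 · 0.8329·0.9426 / [1 − 0.7997]
    = 4.429 · 0.7851 / 0.2003
    = 17.36 m

H_c = 17.36 m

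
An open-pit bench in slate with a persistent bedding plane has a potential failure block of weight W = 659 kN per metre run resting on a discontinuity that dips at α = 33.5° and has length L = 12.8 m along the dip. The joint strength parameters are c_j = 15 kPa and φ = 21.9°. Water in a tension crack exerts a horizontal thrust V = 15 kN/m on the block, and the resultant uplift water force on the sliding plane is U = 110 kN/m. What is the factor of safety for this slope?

FS = 0.97

Resolving the block weight along and normal to the plane and applying the Mohr–Coulomb strength on the joint:
N' = W cosα − U − V sinα = 659·cos33.5° − 110 − 15·sin33.5° = 431.3 kN/m
Driving force T = W sinα + V cosα = 659·sin33.5° + 15·cos33.5° = 376.2 kN/m
Resisting force R = c_j·L + N'·tanφ = 15·12.8 + 431.3·tan21.9° = 192.0 + 173.4 = 365.4 kN/m
FS = R / T = 365.4 / 376.2 = 0.971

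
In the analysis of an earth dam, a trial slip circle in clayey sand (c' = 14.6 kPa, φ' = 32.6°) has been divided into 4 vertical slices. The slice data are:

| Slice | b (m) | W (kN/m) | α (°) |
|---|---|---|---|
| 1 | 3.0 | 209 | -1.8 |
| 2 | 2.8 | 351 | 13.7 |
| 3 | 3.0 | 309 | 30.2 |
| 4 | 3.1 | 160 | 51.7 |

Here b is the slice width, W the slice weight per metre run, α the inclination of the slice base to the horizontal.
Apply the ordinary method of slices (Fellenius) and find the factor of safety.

Ordinary method of slices: FS = Σ[c'·Δl_i + (W_i cosα_i)·tanφ'] / Σ W_i sinα_i, with Δl_i = b_i / cosα_i.
Slice 1: Δl = 3.0/cos(-1.8°) = 3.001 m; N'_1 = 209·cos(-1.8°) = 208.9; c'Δl = 43.82; W sinα = -6.6
Slice 2: Δl = 2.8/cos13.7° = 2.882 m; N'_2 = 351·cos13.7° = 341.0; c'Δl = 42.08; W sinα = 83.1
Slice 3: Δl = 3.0/cos30.2° = 3.471 m; N'_3 = 309·cos30.2° = 267.1; c'Δl = 50.68; W sinα = 155.4
Slice 4: Δl = 3.1/cos51.7° = 5.002 m; N'_4 = 160·cos51.7° = 99.2; c'Δl = 73.03; W sinα = 125.6
Σc'Δl = 209.6 kN/m; ΣN' = 916.1 kN/m; ΣW sinα = 357.6 kN/m
Resisting = 209.6 + 916.1·tan32.6° = 209.6 + 585.9 = 795.5 kN/m
FS = 795.5 / 357.6 = 2.225

FS = 2.22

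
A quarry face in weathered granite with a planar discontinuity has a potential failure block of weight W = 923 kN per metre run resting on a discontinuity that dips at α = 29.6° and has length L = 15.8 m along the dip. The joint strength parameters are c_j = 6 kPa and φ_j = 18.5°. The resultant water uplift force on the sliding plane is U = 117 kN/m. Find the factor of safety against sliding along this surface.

FS = 0.71

Resolving the block weight along and normal to the plane and applying the Mohr–Coulomb strength on the joint:
N' = W cosα − U = 923·cos29.6° − 117 = 685.5 kN/m
Driving force T = W sinα = 923·sin29.6° = 455.9 kN/m
Resisting force R = c_j·L + N'·tanφ_j = 6·15.8 + 685.5·tan18.5° = 94.8 + 229.4 = 324.2 kN/m
FS = R / T = 324.2 / 455.9 = 0.711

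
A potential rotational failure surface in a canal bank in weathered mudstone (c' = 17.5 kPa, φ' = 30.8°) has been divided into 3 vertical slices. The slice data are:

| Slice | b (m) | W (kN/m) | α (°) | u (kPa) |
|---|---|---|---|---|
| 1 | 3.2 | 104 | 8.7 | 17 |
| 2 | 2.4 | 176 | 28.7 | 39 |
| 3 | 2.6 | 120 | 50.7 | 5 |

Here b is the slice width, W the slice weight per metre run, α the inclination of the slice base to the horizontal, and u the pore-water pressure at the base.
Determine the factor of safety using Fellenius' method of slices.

FS = 1.38

Ordinary method of slices: FS = Σ[c'·Δl_i + (W_i cosα_i − u_i·Δl_i)·tanφ'] / Σ W_i sinα_i, with Δl_i = b_i / cosα_i.
Slice 1: Δl = 3.2/cos8.7° = 3.237 m; N'_1 = 104·cos8.7° − 17·3.237 = 47.8; c'Δl = 56.65; W sinα = 15.7
Slice 2: Δl = 2.4/cos28.7° = 2.736 m; N'_2 = 176·cos28.7° − 39·2.736 = 47.7; c'Δl = 47.88; W sinα = 84.5
Slice 3: Δl = 2.6/cos50.7° = 4.105 m; N'_3 = 120·cos50.7° − 5·4.105 = 55.5; c'Δl = 71.84; W sinα = 92.9
Σc'Δl = 176.4 kN/m; ΣN' = 150.9 kN/m; ΣW sinα = 193.1 kN/m
Resisting = 176.4 + 150.9·tan30.8° = 176.4 + 90.0 = 266.3 kN/m
FS = 266.3 / 193.1 = 1.379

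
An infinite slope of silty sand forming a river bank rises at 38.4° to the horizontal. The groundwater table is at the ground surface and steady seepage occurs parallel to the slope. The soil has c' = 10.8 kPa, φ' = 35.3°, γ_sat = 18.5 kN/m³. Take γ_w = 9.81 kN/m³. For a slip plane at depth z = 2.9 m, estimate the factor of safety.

With seepage parallel to the slope and the water table at the surface, the effective normal stress on the slip plane uses the buoyant unit weight γ' = γ_sat − γ_w while the driving shear stress uses γ_sat:
FS = [c' + γ' z cos²β tanφ'] / [γ_sat z sinβ cosβ]
γ' = 18.5 − 9.81 = 8.69 kN/m³
Numerator = 10.8 + 8.69·2.9·cos²38.4°·tan35.3° = 10.8 + 8.69·2.9·0.6142·0.7080 = 21.759 kPa
Denominator = 18.5·2.9·sin38.4°·cos38.4° = 18.5·2.9·0.6211·0.7837 = 26.116 kPa
FS = 21.759 / 26.116 = 0.833

FS = 0.83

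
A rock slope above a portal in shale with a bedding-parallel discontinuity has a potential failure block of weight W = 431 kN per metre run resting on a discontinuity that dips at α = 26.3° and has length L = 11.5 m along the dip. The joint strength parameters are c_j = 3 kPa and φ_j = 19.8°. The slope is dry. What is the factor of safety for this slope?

Resolving the block weight along and normal to the plane and applying the Mohr–Coulomb strength on the joint:
N' = W cosα = 431·cos26.3° = 386.4 kN/m
Driving force T = W sinα = 431·sin26.3° = 191.0 kN/m
Resisting force R = c_j·L + N'·tanφ_j = 3·11.5 + 386.4·tan19.8° = 34.5 + 139.1 = 173.6 kN/m
FS = R / T = 173.6 / 191.0 = 0.909

FS = 0.91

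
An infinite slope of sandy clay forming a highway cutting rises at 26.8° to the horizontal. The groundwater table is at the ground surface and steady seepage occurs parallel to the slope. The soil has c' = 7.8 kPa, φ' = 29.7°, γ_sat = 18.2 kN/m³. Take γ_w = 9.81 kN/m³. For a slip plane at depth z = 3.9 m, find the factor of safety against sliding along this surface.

With seepage parallel to the slope and the water table at the surface, the effective normal stress on the slip plane uses the buoyant unit weight γ' = γ_sat − γ_w while the driving shear stress uses γ_sat:
FS = [c' + γ' z cos²β tanφ'] / [γ_sat z sinβ cosβ]
γ' = 18.2 − 9.81 = 8.39 kN/m³
Numerator = 7.8 + 8.39·3.9·cos²26.8°·tan29.7° = 7.8 + 8.39·3.9·0.7967·0.5704 = 22.670 kPa
Denominator = 18.2·3.9·sin26.8°·cos26.8° = 18.2·3.9·0.4509·0.8926 = 28.566 kPa
FS = 22.670 / 28.566 = 0.794

FS = 0.79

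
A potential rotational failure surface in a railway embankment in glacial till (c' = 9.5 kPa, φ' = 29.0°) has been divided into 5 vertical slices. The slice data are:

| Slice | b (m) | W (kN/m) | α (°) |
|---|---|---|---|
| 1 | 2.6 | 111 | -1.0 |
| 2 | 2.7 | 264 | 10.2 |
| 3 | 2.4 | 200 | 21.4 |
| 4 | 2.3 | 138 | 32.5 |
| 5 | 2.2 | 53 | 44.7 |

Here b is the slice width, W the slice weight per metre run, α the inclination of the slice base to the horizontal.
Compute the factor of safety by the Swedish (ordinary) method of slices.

Ordinary method of slices: FS = Σ[c'·Δl_i + (W_i cosα_i)·tanφ'] / Σ W_i sinα_i, with Δl_i = b_i / cosα_i.
Slice 1: Δl = 2.6/cos(-1.0°) = 2.600 m; N'_1 = 111·cos(-1.0°) = 111.0; c'Δl = 24.70; W sinα = -1.9
Slice 2: Δl = 2.7/cos10.2° = 2.743 m; N'_2 = 264·cos10.2° = 259.8; c'Δl = 26.06; W sinα = 46.8
Slice 3: Δl = 2.4/cos21.4° = 2.578 m; N'_3 = 200·cos21.4° = 186.2; c'Δl = 24.49; W sinα = 73.0
Slice 4: Δl = 2.3/cos32.5° = 2.727 m; N'_4 = 138·cos32.5° = 116.4; c'Δl = 25.91; W sinα = 74.1
Slice 5: Δl = 2.2/cos44.7° = 3.095 m; N'_5 = 53·cos44.7° = 37.7; c'Δl = 29.40; W sinα = 37.3
Σc'Δl = 130.6 kN/m; ΣN' = 711.1 kN/m; ΣW sinα = 229.2 kN/m
Resisting = 130.6 + 711.1·tan29.0° = 130.6 + 394.2 = 524.7 kN/m
FS = 524.7 / 229.2 = 2.289

FS = 2.29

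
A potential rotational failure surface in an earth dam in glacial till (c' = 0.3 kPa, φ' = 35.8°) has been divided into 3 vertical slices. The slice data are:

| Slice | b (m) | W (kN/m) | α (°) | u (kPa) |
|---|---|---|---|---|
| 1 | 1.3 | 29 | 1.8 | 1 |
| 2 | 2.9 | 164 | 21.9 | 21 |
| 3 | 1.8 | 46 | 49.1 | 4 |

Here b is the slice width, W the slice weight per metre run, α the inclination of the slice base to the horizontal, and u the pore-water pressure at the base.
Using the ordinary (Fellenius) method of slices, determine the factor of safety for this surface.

FS = 1.02

Ordinary method of slices: FS = Σ[c'·Δl_i + (W_i cosα_i − u_i·Δl_i)·tanφ'] / Σ W_i sinα_i, with Δl_i = b_i / cosα_i.
Slice 1: Δl = 1.3/cos1.8° = 1.301 m; N'_1 = 29·cos1.8° − 1·1.301 = 27.7; c'Δl = 0.39; W sinα = 0.9
Slice 2: Δl = 2.9/cos21.9° = 3.126 m; N'_2 = 164·cos21.9° − 21·3.126 = 86.5; c'Δl = 0.94; W sinα = 61.2
Slice 3: Δl = 1.8/cos49.1° = 2.749 m; N'_3 = 46·cos49.1° − 4·2.749 = 19.1; c'Δl = 0.82; W sinα = 34.8
Σc'Δl = 2.2 kN/m; ΣN' = 133.3 kN/m; ΣW sinα = 96.9 kN/m
Resisting = 2.2 + 133.3·tan35.8° = 2.2 + 96.2 = 98.3 kN/m
FS = 98.3 / 96.9 = 1.015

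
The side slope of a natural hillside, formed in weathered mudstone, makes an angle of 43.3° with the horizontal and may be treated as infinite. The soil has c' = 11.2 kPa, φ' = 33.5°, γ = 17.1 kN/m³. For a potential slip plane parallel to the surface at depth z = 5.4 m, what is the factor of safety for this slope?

FS = 0.95

For an infinite slope with a slip plane parallel to the surface (no pore pressure): FS = [c' + γz cos²β tanφ'] / [γz sinβ cosβ].
γz = 17.1·5.4 = 92.34 kN/m²
Numerator = 11.2 + 92.34·cos²43.3°·tan33.5° = 11.2 + 92.34·0.5297·0.6619 = 43.572 kPa
Denominator = 92.34·sin43.3°·cos43.3° = 92.34·0.6858·0.7278 = 46.089 kPa
FS = 43.572 / 46.089 = 0.945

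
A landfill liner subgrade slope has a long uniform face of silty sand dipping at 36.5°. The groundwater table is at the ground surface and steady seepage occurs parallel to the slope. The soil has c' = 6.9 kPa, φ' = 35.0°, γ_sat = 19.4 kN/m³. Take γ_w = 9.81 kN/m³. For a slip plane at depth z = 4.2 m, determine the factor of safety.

FS = 0.64

With seepage parallel to the slope and the water table at the surface, the effective normal stress on the slip plane uses the buoyant unit weight γ' = γ_sat − γ_w while the driving shear stress uses γ_sat:
FS = [c' + γ' z cos²β tanφ'] / [γ_sat z sinβ cosβ]
γ' = 19.4 − 9.81 = 9.59 kN/m³
Numerator = 6.9 + 9.59·4.2·cos²36.5°·tan35.0° = 6.9 + 9.59·4.2·0.6462·0.7002 = 25.124 kPa
Denominator = 19.4·4.2·sin36.5°·cos36.5° = 19.4·4.2·0.5948·0.8039 = 38.960 kPa
FS = 25.124 / 38.960 = 0.645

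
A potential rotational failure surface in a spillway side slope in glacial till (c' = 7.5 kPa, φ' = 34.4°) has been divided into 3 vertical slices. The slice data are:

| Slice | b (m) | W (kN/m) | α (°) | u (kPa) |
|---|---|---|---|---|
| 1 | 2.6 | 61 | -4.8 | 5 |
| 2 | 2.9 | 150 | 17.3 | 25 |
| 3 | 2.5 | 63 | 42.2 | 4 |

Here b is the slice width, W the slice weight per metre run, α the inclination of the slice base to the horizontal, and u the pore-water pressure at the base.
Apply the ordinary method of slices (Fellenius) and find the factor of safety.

FS = 2.07

Ordinary method of slices: FS = Σ[c'·Δl_i + (W_i cosα_i − u_i·Δl_i)·tanφ'] / Σ W_i sinα_i, with Δl_i = b_i / cosα_i.
Slice 1: Δl = 2.6/cos(-4.8°) = 2.609 m; N'_1 = 61·cos(-4.8°) − 5·2.609 = 47.7; c'Δl = 19.57; W sinα = -5.1
Slice 2: Δl = 2.9/cos17.3° = 3.037 m; N'_2 = 150·cos17.3° − 25·3.037 = 67.3; c'Δl = 22.78; W sinα = 44.6
Slice 3: Δl = 2.5/cos42.2° = 3.375 m; N'_3 = 63·cos42.2° − 4·3.375 = 33.2; c'Δl = 25.31; W sinα = 42.3
Σc'Δl = 67.7 kN/m; ΣN' = 148.2 kN/m; ΣW sinα = 81.8 kN/m
Resisting = 67.7 + 148.2·tan34.4° = 67.7 + 101.5 = 169.1 kN/m
FS = 169.1 / 81.8 = 2.067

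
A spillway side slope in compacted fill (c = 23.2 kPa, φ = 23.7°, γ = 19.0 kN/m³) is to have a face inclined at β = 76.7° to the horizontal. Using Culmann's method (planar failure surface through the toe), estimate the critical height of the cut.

H_c = 10.93 m

Culmann's analysis gives the critical failure plane at α_cr = (β + φ)/2 = (76.7 + 23.7)/2 = 50.2°, and the critical height
H_c = (4c/γ) · sinβ cosφ / [1 − cos(β − φ)]
    = (4·23.2/19.0) · sin76.7°·cos23.7° / [1 − cos(53.0°)]
    = 4.884 · 0.9732·0.9157 / [1 − 0.6018]
    = 4.884 · 0.8911 / 0.3982
    = 10.93 m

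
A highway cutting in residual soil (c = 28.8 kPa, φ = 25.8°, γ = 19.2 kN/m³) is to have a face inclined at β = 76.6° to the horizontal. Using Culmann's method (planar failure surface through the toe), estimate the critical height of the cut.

H_c = 14.28 m

Culmann's analysis gives the critical failure plane at α_cr = (β + φ)/2 = (76.6 + 25.8)/2 = 51.2°, and the critical height
H_c = (4c/γ) · sinβ cosφ / [1 − cos(β − φ)]
    = (4·28.8/19.2) · sin76.6°·cos25.8° / [1 − cos(50.8°)]
    = 6.000 · 0.9728·0.9003 / [1 − 0.6320]
    = 6.000 · 0.8758 / 0.3680
    = 14.28 m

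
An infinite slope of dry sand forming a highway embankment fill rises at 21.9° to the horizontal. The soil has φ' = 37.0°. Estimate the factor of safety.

For a dry cohesionless infinite slope the factor of safety is FS = tanφ' / tanβ.
FS = tan37.0° / tan21.9° = 0.7536 / 0.4020 = 1.875

FS = 1.87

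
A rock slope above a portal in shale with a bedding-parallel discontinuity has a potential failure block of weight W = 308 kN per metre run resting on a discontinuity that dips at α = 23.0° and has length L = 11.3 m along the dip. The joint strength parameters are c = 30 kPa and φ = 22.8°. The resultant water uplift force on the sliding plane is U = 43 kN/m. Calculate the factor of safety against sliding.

FS = 3.66

Resolving the block weight along and normal to the plane and applying the Mohr–Coulomb strength on the joint:
N' = W cosα − U = 308·cos23.0° − 43 = 240.5 kN/m
Driving force T = W sinα = 308·sin23.0° = 120.3 kN/m
Resisting force R = c·L + N'·tanφ = 30·11.3 + 240.5·tan22.8° = 339.0 + 101.1 = 440.1 kN/m
FS = R / T = 440.1 / 120.3 = 3.657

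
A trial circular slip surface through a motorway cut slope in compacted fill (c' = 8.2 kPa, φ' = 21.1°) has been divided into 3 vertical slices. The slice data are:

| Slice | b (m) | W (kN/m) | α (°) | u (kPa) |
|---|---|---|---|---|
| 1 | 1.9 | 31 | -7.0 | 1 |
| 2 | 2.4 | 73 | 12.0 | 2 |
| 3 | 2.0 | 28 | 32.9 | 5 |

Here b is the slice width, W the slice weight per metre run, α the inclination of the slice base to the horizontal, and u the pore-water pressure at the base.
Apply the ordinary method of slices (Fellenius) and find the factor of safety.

Ordinary method of slices: FS = Σ[c'·Δl_i + (W_i cosα_i − u_i·Δl_i)·tanφ'] / Σ W_i sinα_i, with Δl_i = b_i / cosα_i.
Slice 1: Δl = 1.9/cos(-7.0°) = 1.914 m; N'_1 = 31·cos(-7.0°) − 1·1.914 = 28.9; c'Δl = 15.70; W sinα = -3.8
Slice 2: Δl = 2.4/cos12.0° = 2.454 m; N'_2 = 73·cos12.0° − 2·2.454 = 66.5; c'Δl = 20.12; W sinα = 15.2
Slice 3: Δl = 2.0/cos32.9° = 2.382 m; N'_3 = 28·cos32.9° − 5·2.382 = 11.6; c'Δl = 19.53; W sinα = 15.2
Σc'Δl = 55.3 kN/m; ΣN' = 107.0 kN/m; ΣW sinα = 26.6 kN/m
Resisting = 55.3 + 107.0·tan21.1° = 55.3 + 41.3 = 96.6 kN/m
FS = 96.6 / 26.6 = 3.631

FS = 3.63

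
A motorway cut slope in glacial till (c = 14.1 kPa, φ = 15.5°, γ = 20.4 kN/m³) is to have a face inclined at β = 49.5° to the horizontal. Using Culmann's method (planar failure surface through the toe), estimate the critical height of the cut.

Culmann's analysis gives the critical failure plane at α_cr = (β + φ)/2 = (49.5 + 15.5)/2 = 32.5°, and the critical height
H_c = (4c/γ) · sinβ cosφ / [1 − cos(β − φ)]
    = (4·14.1/20.4) · sin49.5°·cos15.5° / [1 − cos(34.0°)]
    = 2.765 · 0.7604·0.9636 / [1 − 0.8290]
    = 2.765 · 0.7328 / 0.1710
    = 11.85 m

H_c = 11.85 m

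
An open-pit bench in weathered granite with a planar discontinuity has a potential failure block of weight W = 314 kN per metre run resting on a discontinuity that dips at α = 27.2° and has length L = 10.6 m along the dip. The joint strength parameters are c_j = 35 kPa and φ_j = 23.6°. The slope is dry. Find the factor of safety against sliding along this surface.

FS = 3.43

Resolving the block weight along and normal to the plane and applying the Mohr–Coulomb strength on the joint:
N' = W cosα = 314·cos27.2° = 279.3 kN/m
Driving force T = W sinα = 314·sin27.2° = 143.5 kN/m
Resisting force R = c_j·L + N'·tanφ_j = 35·10.6 + 279.3·tan23.6° = 371.0 + 122.0 = 493.0 kN/m
FS = R / T = 493.0 / 143.5 = 3.435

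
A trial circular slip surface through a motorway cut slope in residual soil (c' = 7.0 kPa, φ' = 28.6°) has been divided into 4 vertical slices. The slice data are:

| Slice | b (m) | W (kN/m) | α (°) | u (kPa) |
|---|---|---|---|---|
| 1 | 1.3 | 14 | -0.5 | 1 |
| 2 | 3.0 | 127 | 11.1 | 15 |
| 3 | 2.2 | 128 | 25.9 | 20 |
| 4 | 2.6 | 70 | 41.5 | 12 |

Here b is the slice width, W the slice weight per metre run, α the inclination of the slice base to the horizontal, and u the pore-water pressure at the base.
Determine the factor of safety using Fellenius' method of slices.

Ordinary method of slices: FS = Σ[c'·Δl_i + (W_i cosα_i − u_i·Δl_i)·tanφ'] / Σ W_i sinα_i, with Δl_i = b_i / cosα_i.
Slice 1: Δl = 1.3/cos(-0.5°) = 1.300 m; N'_1 = 14·cos(-0.5°) − 1·1.300 = 12.7; c'Δl = 9.10; W sinα = -0.1
Slice 2: Δl = 3.0/cos11.1° = 3.057 m; N'_2 = 127·cos11.1° − 15·3.057 = 78.8; c'Δl = 21.40; W sinα = 24.5
Slice 3: Δl = 2.2/cos25.9° = 2.446 m; N'_3 = 128·cos25.9° − 20·2.446 = 66.2; c'Δl = 17.12; W sinα = 55.9
Slice 4: Δl = 2.6/cos41.5° = 3.472 m; N'_4 = 70·cos41.5° − 12·3.472 = 10.8; c'Δl = 24.30; W sinα = 46.4
Σc'Δl = 71.9 kN/m; ΣN' = 168.5 kN/m; ΣW sinα = 126.6 kN/m
Resisting = 71.9 + 168.5·tan28.6° = 71.9 + 91.9 = 163.8 kN/m
FS = 163.8 / 126.6 = 1.293

FS = 1.29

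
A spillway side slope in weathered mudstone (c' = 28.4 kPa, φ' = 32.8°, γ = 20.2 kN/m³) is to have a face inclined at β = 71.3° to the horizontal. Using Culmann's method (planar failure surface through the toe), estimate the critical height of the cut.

Culmann's analysis gives the critical failure plane at α_cr = (β + φ')/2 = (71.3 + 32.8)/2 = 52.0°, and the critical height
H_c = (4c'/γ) · sinβ cosφ' / [1 − cos(β − φ')]
    = (4·28.4/20.2) · sin71.3°·cos32.8° / [1 − cos(38.5°)]
    = 5.624 · 0.9472·0.8406 / [1 − 0.7826]
    = 5.624 · 0.7962 / 0.2174
    = 20.60 m

H_c = 20.60 m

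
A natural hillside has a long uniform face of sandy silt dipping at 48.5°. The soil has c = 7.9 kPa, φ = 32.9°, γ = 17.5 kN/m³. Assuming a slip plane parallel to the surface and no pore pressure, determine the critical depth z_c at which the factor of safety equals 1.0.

Setting FS = 1.00 in FS = [c + γz cos²β tanφ] / [γz sinβ cosβ] and solving for z:
z = c / [γ cosβ (FS·sinβ − cosβ·tanφ)]
  = 7.9 / [17.5·cos48.5°·(1.00·sin48.5° − cos48.5°·tan32.9°)]
  = 7.9 / [17.5·0.6626·(1.00·0.7490 − 0.6626·0.6469)]
  = 7.9 / 3.7140 = 2.127 m

z_c = 2.13 m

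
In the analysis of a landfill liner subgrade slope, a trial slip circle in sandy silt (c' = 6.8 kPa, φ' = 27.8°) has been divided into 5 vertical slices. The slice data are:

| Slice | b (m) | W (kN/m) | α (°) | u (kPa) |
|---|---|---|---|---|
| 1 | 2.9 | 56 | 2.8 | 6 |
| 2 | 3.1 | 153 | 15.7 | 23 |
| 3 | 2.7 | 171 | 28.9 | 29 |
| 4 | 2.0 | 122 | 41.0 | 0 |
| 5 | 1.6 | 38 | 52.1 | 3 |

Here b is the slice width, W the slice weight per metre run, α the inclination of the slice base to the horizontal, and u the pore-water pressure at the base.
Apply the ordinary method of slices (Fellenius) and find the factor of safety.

Ordinary method of slices: FS = Σ[c'·Δl_i + (W_i cosα_i − u_i·Δl_i)·tanφ'] / Σ W_i sinα_i, with Δl_i = b_i / cosα_i.
Slice 1: Δl = 2.9/cos2.8° = 2.903 m; N'_1 = 56·cos2.8° − 6·2.903 = 38.5; c'Δl = 19.74; W sinα = 2.7
Slice 2: Δl = 3.1/cos15.7° = 3.220 m; N'_2 = 153·cos15.7° − 23·3.220 = 73.2; c'Δl = 21.90; W sinα = 41.4
Slice 3: Δl = 2.7/cos28.9° = 3.084 m; N'_3 = 171·cos28.9° − 29·3.084 = 60.3; c'Δl = 20.97; W sinα = 82.6
Slice 4: Δl = 2.0/cos41.0° = 2.650 m; N'_4 = 122·cos41.0° − 0·2.650 = 92.1; c'Δl = 18.02; W sinα = 80.0
Slice 5: Δl = 1.6/cos52.1° = 2.605 m; N'_5 = 38·cos52.1° − 3·2.605 = 15.5; c'Δl = 17.71; W sinα = 30.0
Σc'Δl = 98.3 kN/m; ΣN' = 279.6 kN/m; ΣW sinα = 236.8 kN/m
Resisting = 98.3 + 279.6·tan27.8° = 98.3 + 147.4 = 245.8 kN/m
FS = 245.8 / 236.8 = 1.038

FS = 1.04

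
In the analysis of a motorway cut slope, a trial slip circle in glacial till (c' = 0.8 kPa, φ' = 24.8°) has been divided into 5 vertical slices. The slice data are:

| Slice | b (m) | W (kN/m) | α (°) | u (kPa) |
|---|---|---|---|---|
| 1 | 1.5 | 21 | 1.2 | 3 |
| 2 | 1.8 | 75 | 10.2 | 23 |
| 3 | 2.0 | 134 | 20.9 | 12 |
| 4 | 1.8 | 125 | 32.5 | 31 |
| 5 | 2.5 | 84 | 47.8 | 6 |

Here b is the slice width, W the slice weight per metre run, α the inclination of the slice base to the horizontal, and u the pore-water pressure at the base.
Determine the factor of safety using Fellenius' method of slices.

Ordinary method of slices: FS = Σ[c'·Δl_i + (W_i cosα_i − u_i·Δl_i)·tanφ'] / Σ W_i sinα_i, with Δl_i = b_i / cosα_i.
Slice 1: Δl = 1.5/cos1.2° = 1.500 m; N'_1 = 21·cos1.2° − 3·1.500 = 16.5; c'Δl = 1.20; W sinα = 0.4
Slice 2: Δl = 1.8/cos10.2° = 1.829 m; N'_2 = 75·cos10.2° − 23·1.829 = 31.7; c'Δl = 1.46; W sinα = 13.3
Slice 3: Δl = 2.0/cos20.9° = 2.141 m; N'_3 = 134·cos20.9° − 12·2.141 = 99.5; c'Δl = 1.71; W sinα = 47.8
Slice 4: Δl = 1.8/cos32.5° = 2.134 m; N'_4 = 125·cos32.5° − 31·2.134 = 39.3; c'Δl = 1.71; W sinα = 67.2
Slice 5: Δl = 2.5/cos47.8° = 3.722 m; N'_5 = 84·cos47.8° − 6·3.722 = 34.1; c'Δl = 2.98; W sinα = 62.2
Σc'Δl = 9.1 kN/m; ΣN' = 221.1 kN/m; ΣW sinα = 190.9 kN/m
Resisting = 9.1 + 221.1·tan24.8° = 9.1 + 102.2 = 111.2 kN/m
FS = 111.2 / 190.9 = 0.583

FS = 0.58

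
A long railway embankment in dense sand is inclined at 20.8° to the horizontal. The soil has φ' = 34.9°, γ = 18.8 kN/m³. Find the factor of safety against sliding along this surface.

For a dry cohesionless infinite slope the factor of safety is FS = tanφ' / tanβ.
FS = tan34.9° / tan20.8° = 0.6976 / 0.3799 = 1.836

FS = 1.84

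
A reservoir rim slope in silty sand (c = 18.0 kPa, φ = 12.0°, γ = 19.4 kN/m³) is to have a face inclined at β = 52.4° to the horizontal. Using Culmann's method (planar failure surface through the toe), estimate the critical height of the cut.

H_c = 12.06 m

Culmann's analysis gives the critical failure plane at α_cr = (β + φ)/2 = (52.4 + 12.0)/2 = 32.2°, and the critical height
H_c = (4c/γ) · sinβ cosφ / [1 − cos(β − φ)]
    = (4·18.0/19.4) · sin52.4°·cos12.0° / [1 − cos(40.4°)]
    = 3.711 · 0.7923·0.9781 / [1 − 0.7615]
    = 3.711 · 0.7750 / 0.2385
    = 12.06 m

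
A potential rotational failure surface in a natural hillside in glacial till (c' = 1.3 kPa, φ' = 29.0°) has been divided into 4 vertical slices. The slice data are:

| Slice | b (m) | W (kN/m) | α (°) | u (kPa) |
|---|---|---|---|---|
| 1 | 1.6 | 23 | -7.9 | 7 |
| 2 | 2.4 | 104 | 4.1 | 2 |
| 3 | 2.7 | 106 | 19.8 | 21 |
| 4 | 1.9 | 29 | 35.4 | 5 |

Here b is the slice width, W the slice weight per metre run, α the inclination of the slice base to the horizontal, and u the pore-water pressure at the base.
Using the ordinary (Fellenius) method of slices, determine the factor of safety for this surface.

FS = 1.78

Ordinary method of slices: FS = Σ[c'·Δl_i + (W_i cosα_i − u_i·Δl_i)·tanφ'] / Σ W_i sinα_i, with Δl_i = b_i / cosα_i.
Slice 1: Δl = 1.6/cos(-7.9°) = 1.615 m; N'_1 = 23·cos(-7.9°) − 7·1.615 = 11.5; c'Δl = 2.10; W sinα = -3.2
Slice 2: Δl = 2.4/cos4.1° = 2.406 m; N'_2 = 104·cos4.1° − 2·2.406 = 98.9; c'Δl = 3.13; W sinα = 7.4
Slice 3: Δl = 2.7/cos19.8° = 2.870 m; N'_3 = 106·cos19.8° − 21·2.870 = 39.5; c'Δl = 3.73; W sinα = 35.9
Slice 4: Δl = 1.9/cos35.4° = 2.331 m; N'_4 = 29·cos35.4° − 5·2.331 = 12.0; c'Δl = 3.03; W sinα = 16.8
Σc'Δl = 12.0 kN/m; ΣN' = 161.9 kN/m; ΣW sinα = 57.0 kN/m
Resisting = 12.0 + 161.9·tan29.0° = 12.0 + 89.7 = 101.7 kN/m
FS = 101.7 / 57.0 = 1.785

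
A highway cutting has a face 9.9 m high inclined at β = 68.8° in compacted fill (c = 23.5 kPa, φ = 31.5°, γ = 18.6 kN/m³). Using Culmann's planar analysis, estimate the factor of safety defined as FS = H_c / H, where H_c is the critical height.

FS = 1.98

H_c = (4c/γ) · sinβ cosφ / [1 − cos(β − φ)]
    = (4·23.5/18.6) · sin68.8°·cos31.5° / [1 − cos37.3°]
    = 5.054 · 0.7949 / 0.2045 = 19.64 m
FS = H_c / H = 19.64 / 9.9 = 1.984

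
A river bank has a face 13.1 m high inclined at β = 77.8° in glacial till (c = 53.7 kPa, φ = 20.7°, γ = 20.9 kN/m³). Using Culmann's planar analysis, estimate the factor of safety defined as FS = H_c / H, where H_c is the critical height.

H_c = (4c/γ) · sinβ cosφ / [1 − cos(β − φ)]
    = (4·53.7/20.9) · sin77.8°·cos20.7° / [1 − cos57.1°]
    = 10.278 · 0.9143 / 0.4568 = 20.57 m
FS = H_c / H = 20.57 / 13.1 = 1.570

FS = 1.57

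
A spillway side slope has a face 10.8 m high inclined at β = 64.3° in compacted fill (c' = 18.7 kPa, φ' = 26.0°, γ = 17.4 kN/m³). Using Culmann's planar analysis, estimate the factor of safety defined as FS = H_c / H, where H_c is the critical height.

FS = 1.50

H_c = (4c'/γ) · sinβ cosφ' / [1 − cos(β − φ')]
    = (4·18.7/17.4) · sin64.3°·cos26.0° / [1 − cos38.3°]
    = 4.299 · 0.8099 / 0.2152 = 16.18 m
FS = H_c / H = 16.18 / 10.8 = 1.498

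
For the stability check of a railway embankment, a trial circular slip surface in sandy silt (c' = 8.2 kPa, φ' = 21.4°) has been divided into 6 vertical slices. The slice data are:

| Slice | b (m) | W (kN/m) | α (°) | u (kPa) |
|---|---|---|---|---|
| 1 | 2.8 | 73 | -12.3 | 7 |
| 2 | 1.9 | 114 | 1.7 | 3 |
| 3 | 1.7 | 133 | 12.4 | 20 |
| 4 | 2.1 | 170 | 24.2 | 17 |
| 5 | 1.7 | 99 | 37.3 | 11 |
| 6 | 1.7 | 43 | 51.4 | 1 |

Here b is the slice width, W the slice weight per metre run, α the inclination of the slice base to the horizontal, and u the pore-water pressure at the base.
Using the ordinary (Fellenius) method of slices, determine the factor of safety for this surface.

FS = 1.61

Ordinary method of slices: FS = Σ[c'·Δl_i + (W_i cosα_i − u_i·Δl_i)·tanφ'] / Σ W_i sinα_i, with Δl_i = b_i / cosα_i.
Slice 1: Δl = 2.8/cos(-12.3°) = 2.866 m; N'_1 = 73·cos(-12.3°) − 7·2.866 = 51.3; c'Δl = 23.50; W sinα = -15.6
Slice 2: Δl = 1.9/cos1.7° = 1.901 m; N'_2 = 114·cos1.7° − 3·1.901 = 108.2; c'Δl = 15.59; W sinα = 3.4
Slice 3: Δl = 1.7/cos12.4° = 1.741 m; N'_3 = 133·cos12.4° − 20·1.741 = 95.1; c'Δl = 14.27; W sinα = 28.6
Slice 4: Δl = 2.1/cos24.2° = 2.302 m; N'_4 = 170·cos24.2° − 17·2.302 = 115.9; c'Δl = 18.88; W sinα = 69.7
Slice 5: Δl = 1.7/cos37.3° = 2.137 m; N'_5 = 99·cos37.3° − 11·2.137 = 55.2; c'Δl = 17.52; W sinα = 60.0
Slice 6: Δl = 1.7/cos51.4° = 2.725 m; N'_6 = 43·cos51.4° − 1·2.725 = 24.1; c'Δl = 22.34; W sinα = 33.6
Σc'Δl = 112.1 kN/m; ΣN' = 449.9 kN/m; ΣW sinα = 179.7 kN/m
Resisting = 112.1 + 449.9·tan21.4° = 112.1 + 176.3 = 288.4 kN/m
FS = 288.4 / 179.7 = 1.605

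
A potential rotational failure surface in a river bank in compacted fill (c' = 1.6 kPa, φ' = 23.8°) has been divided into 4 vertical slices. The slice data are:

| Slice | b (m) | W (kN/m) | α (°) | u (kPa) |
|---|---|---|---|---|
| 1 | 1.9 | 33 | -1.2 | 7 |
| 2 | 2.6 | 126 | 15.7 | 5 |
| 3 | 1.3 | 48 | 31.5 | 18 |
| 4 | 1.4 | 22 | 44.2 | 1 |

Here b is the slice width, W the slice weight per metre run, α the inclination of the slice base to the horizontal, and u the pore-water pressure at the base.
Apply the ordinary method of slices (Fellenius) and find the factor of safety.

FS = 1.10

Ordinary method of slices: FS = Σ[c'·Δl_i + (W_i cosα_i − u_i·Δl_i)·tanφ'] / Σ W_i sinα_i, with Δl_i = b_i / cosα_i.
Slice 1: Δl = 1.9/cos(-1.2°) = 1.900 m; N'_1 = 33·cos(-1.2°) − 7·1.900 = 19.7; c'Δl = 3.04; W sinα = -0.7
Slice 2: Δl = 2.6/cos15.7° = 2.701 m; N'_2 = 126·cos15.7° − 5·2.701 = 107.8; c'Δl = 4.32; W sinα = 34.1
Slice 3: Δl = 1.3/cos31.5° = 1.525 m; N'_3 = 48·cos31.5° − 18·1.525 = 13.5; c'Δl = 2.44; W sinα = 25.1
Slice 4: Δl = 1.4/cos44.2° = 1.953 m; N'_4 = 22·cos44.2° − 1·1.953 = 13.8; c'Δl = 3.12; W sinα = 15.3
Σc'Δl = 12.9 kN/m; ΣN' = 154.8 kN/m; ΣW sinα = 73.8 kN/m
Resisting = 12.9 + 154.8·tan23.8° = 12.9 + 68.3 = 81.2 kN/m
FS = 81.2 / 73.8 = 1.100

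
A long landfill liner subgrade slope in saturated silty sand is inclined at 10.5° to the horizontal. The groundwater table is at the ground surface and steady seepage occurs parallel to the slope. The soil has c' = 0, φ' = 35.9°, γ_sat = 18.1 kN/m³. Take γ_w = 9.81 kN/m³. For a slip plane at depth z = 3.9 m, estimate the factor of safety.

FS = 1.79

With seepage parallel to the slope and the water table at the surface, the effective normal stress on the slip plane uses the buoyant unit weight γ' = γ_sat − γ_w while the driving shear stress uses γ_sat:
FS = [c' + γ' z cos²β tanφ'] / [γ_sat z sinβ cosβ]
(For c' = 0 this reduces to FS = (γ'/γ_sat)·tanφ'/tanβ.)
γ' = 18.1 − 9.81 = 8.29 kN/m³
Numerator = 0.0 + 8.29·3.9·cos²10.5°·tan35.9° = 0.0 + 8.29·3.9·0.9668·0.7239 = 22.627 kPa
Denominator = 18.1·3.9·sin10.5°·cos10.5° = 18.1·3.9·0.1822·0.9833 = 12.649 kPa
FS = 22.627 / 12.649 = 1.789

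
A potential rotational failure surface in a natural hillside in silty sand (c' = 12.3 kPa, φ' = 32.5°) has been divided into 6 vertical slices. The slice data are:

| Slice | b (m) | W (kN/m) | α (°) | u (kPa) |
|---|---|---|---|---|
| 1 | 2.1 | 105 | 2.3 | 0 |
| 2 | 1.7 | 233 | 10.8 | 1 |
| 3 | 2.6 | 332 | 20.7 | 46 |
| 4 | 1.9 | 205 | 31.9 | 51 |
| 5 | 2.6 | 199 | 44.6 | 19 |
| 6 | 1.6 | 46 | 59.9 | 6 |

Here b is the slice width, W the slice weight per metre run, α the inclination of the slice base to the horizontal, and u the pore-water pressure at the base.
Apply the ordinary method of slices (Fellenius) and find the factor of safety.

FS = 1.34

Ordinary method of slices: FS = Σ[c'·Δl_i + (W_i cosα_i − u_i·Δl_i)·tanφ'] / Σ W_i sinα_i, with Δl_i = b_i / cosα_i.
Slice 1: Δl = 2.1/cos2.3° = 2.102 m; N'_1 = 105·cos2.3° − 0·2.102 = 104.9; c'Δl = 25.85; W sinα = 4.2
Slice 2: Δl = 1.7/cos10.8° = 1.731 m; N'_2 = 233·cos10.8° − 1·1.731 = 227.1; c'Δl = 21.29; W sinα = 43.7
Slice 3: Δl = 2.6/cos20.7° = 2.779 m; N'_3 = 332·cos20.7° − 46·2.779 = 182.7; c'Δl = 34.19; W sinα = 117.4
Slice 4: Δl = 1.9/cos31.9° = 2.238 m; N'_4 = 205·cos31.9° − 51·2.238 = 59.9; c'Δl = 27.53; W sinα = 108.3
Slice 5: Δl = 2.6/cos44.6° = 3.652 m; N'_5 = 199·cos44.6° − 19·3.652 = 72.3; c'Δl = 44.91; W sinα = 139.7
Slice 6: Δl = 1.6/cos59.9° = 3.190 m; N'_6 = 46·cos59.9° − 6·3.190 = 3.9; c'Δl = 39.24; W sinα = 39.8
Σc'Δl = 193.0 kN/m; ΣN' = 650.9 kN/m; ΣW sinα = 453.1 kN/m
Resisting = 193.0 + 650.9·tan32.5° = 193.0 + 414.7 = 607.7 kN/m
FS = 607.7 / 453.1 = 1.341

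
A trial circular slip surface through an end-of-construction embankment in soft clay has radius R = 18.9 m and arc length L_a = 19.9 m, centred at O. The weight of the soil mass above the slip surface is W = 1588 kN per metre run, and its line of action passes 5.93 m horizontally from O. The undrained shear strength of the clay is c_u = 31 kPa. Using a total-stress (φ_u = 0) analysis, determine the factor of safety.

Taking moments about the centre O, the resisting moment is provided by the undrained shear strength acting along the arc:
M_R = c_u·L_a·R = 31·19.90·18.9 = 11659.4 kN·m/m
M_D = W·d = 1588·5.93 = 9416.8 kN·m/m
FS = M_R / M_D = 11659.4 / 9416.8 = 1.238

FS = 1.24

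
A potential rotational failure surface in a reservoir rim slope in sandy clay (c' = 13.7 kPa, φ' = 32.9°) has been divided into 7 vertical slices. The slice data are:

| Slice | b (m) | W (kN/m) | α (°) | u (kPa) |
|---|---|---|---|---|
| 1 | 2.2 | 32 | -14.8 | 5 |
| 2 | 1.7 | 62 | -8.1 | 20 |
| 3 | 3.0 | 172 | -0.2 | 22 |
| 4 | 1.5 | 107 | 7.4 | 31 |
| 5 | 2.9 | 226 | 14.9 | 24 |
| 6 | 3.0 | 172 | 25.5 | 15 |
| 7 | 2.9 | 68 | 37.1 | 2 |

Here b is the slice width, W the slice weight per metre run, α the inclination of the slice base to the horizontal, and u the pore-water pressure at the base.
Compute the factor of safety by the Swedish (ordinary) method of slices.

FS = 3.44

Ordinary method of slices: FS = Σ[c'·Δl_i + (W_i cosα_i − u_i·Δl_i)·tanφ'] / Σ W_i sinα_i, with Δl_i = b_i / cosα_i.
Slice 1: Δl = 2.2/cos(-14.8°) = 2.275 m; N'_1 = 32·cos(-14.8°) − 5·2.275 = 19.6; c'Δl = 31.17; W sinα = -8.2
Slice 2: Δl = 1.7/cos(-8.1°) = 1.717 m; N'_2 = 62·cos(-8.1°) − 20·1.717 = 27.0; c'Δl = 23.52; W sinα = -8.7
Slice 3: Δl = 3.0/cos(-0.2°) = 3.000 m; N'_3 = 172·cos(-0.2°) − 22·3.000 = 106.0; c'Δl = 41.10; W sinα = -0.6
Slice 4: Δl = 1.5/cos7.4° = 1.513 m; N'_4 = 107·cos7.4° − 31·1.513 = 59.2; c'Δl = 20.72; W sinα = 13.8
Slice 5: Δl = 2.9/cos14.9° = 3.001 m; N'_5 = 226·cos14.9° − 24·3.001 = 146.4; c'Δl = 41.11; W sinα = 58.1
Slice 6: Δl = 3.0/cos25.5° = 3.324 m; N'_6 = 172·cos25.5° − 15·3.324 = 105.4; c'Δl = 45.54; W sinα = 74.0
Slice 7: Δl = 2.9/cos37.1° = 3.636 m; N'_7 = 68·cos37.1° − 2·3.636 = 47.0; c'Δl = 49.81; W sinα = 41.0
Σc'Δl = 253.0 kN/m; ΣN' = 510.5 kN/m; ΣW sinα = 169.4 kN/m
Resisting = 253.0 + 510.5·tan32.9° = 253.0 + 330.3 = 583.3 kN/m
FS = 583.3 / 169.4 = 3.442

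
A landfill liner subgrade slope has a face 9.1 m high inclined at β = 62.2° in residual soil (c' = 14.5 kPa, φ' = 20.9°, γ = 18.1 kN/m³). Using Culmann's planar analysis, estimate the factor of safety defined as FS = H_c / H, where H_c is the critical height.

H_c = (4c'/γ) · sinβ cosφ' / [1 − cos(β − φ')]
    = (4·14.5/18.1) · sin62.2°·cos20.9° / [1 − cos41.3°]
    = 3.204 · 0.8264 / 0.2487 = 10.65 m
FS = H_c / H = 10.65 / 9.1 = 1.170

FS = 1.17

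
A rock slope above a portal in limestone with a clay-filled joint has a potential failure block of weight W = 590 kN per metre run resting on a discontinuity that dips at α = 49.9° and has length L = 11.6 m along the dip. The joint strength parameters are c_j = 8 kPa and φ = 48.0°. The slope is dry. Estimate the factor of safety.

FS = 1.14

Resolving the block weight along and normal to the plane and applying the Mohr–Coulomb strength on the joint:
N' = W cosα = 590·cos49.9° = 380.0 kN/m
Driving force T = W sinα = 590·sin49.9° = 451.3 kN/m
Resisting force R = c_j·L + N'·tanφ = 8·11.6 + 380.0·tan48.0° = 92.8 + 422.1 = 514.9 kN/m
FS = R / T = 514.9 / 451.3 = 1.141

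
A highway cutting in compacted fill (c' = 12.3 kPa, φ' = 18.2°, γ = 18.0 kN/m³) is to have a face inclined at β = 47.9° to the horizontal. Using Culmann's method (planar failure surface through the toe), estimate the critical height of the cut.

H_c = 14.67 m

Culmann's analysis gives the critical failure plane at α_cr = (β + φ')/2 = (47.9 + 18.2)/2 = 33.0°, and the critical height
H_c = (4c'/γ) · sinβ cosφ' / [1 − cos(β − φ')]
    = (4·12.3/18.0) · sin47.9°·cos18.2° / [1 − cos(29.7°)]
    = 2.733 · 0.7420·0.9500 / [1 − 0.8686]
    = 2.733 · 0.7049 / 0.1314
    = 14.67 m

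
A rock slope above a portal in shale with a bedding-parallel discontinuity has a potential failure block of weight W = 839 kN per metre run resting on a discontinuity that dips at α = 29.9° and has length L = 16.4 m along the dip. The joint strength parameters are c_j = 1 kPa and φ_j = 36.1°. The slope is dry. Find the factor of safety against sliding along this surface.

FS = 1.31

Resolving the block weight along and normal to the plane and applying the Mohr–Coulomb strength on the joint:
N' = W cosα = 839·cos29.9° = 727.3 kN/m
Driving force T = W sinα = 839·sin29.9° = 418.2 kN/m
Resisting force R = c_j·L + N'·tanφ_j = 1·16.4 + 727.3·tan36.1° = 16.4 + 530.4 = 546.8 kN/m
FS = R / T = 546.8 / 418.2 = 1.307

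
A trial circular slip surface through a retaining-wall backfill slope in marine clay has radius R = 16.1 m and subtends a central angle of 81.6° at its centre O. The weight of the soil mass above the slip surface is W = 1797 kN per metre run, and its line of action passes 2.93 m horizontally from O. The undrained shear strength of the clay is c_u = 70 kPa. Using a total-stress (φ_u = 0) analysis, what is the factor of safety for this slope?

FS = 4.91

Taking moments about the centre O, the resisting moment is provided by the undrained shear strength acting along the arc:
Arc length L_a = R·θ = 16.1·(81.6°·π/180) = 16.1·1.4242 = 22.93 m
M_R = c_u·L_a·R = 70·22.93·16.1 = 25841.5 kN·m/m
M_D = W·d = 1797·2.93 = 5265.2 kN·m/m
FS = M_R / M_D = 25841.5 / 5265.2 = 4.908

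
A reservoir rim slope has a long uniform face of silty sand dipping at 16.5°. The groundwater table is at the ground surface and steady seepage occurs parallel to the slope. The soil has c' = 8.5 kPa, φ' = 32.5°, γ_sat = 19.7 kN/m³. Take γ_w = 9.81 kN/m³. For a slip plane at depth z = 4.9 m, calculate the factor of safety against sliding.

With seepage parallel to the slope and the water table at the surface, the effective normal stress on the slip plane uses the buoyant unit weight γ' = γ_sat − γ_w while the driving shear stress uses γ_sat:
FS = [c' + γ' z cos²β tanφ'] / [γ_sat z sinβ cosβ]
γ' = 19.7 − 9.81 = 9.89 kN/m³
Numerator = 8.5 + 9.89·4.9·cos²16.5°·tan32.5° = 8.5 + 9.89·4.9·0.9193·0.6371 = 36.883 kPa
Denominator = 19.7·4.9·sin16.5°·cos16.5° = 19.7·4.9·0.2840·0.9588 = 26.287 kPa
FS = 36.883 / 26.287 = 1.403

FS = 1.40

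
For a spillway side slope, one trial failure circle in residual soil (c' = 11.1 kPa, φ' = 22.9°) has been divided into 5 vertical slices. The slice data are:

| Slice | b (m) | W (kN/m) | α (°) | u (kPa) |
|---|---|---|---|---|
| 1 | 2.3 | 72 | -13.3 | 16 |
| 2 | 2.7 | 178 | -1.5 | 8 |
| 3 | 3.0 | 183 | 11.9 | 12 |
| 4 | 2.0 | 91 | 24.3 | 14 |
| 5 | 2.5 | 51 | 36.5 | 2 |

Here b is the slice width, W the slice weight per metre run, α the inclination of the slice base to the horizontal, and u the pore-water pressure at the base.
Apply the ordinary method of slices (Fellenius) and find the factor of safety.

Ordinary method of slices: FS = Σ[c'·Δl_i + (W_i cosα_i − u_i·Δl_i)·tanφ'] / Σ W_i sinα_i, with Δl_i = b_i / cosα_i.
Slice 1: Δl = 2.3/cos(-13.3°) = 2.363 m; N'_1 = 72·cos(-13.3°) − 16·2.363 = 32.3; c'Δl = 26.23; W sinα = -16.6
Slice 2: Δl = 2.7/cos(-1.5°) = 2.701 m; N'_2 = 178·cos(-1.5°) − 8·2.701 = 156.3; c'Δl = 29.98; W sinα = -4.7
Slice 3: Δl = 3.0/cos11.9° = 3.066 m; N'_3 = 183·cos11.9° − 12·3.066 = 142.3; c'Δl = 34.03; W sinα = 37.7
Slice 4: Δl = 2.0/cos24.3° = 2.194 m; N'_4 = 91·cos24.3° − 14·2.194 = 52.2; c'Δl = 24.36; W sinα = 37.4
Slice 5: Δl = 2.5/cos36.5° = 3.110 m; N'_5 = 51·cos36.5° − 2·3.110 = 34.8; c'Δl = 34.52; W sinα = 30.3
Σc'Δl = 149.1 kN/m; ΣN' = 417.9 kN/m; ΣW sinα = 84.3 kN/m
Resisting = 149.1 + 417.9·tan22.9° = 149.1 + 176.5 = 325.6 kN/m
FS = 325.6 / 84.3 = 3.863

FS = 3.86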